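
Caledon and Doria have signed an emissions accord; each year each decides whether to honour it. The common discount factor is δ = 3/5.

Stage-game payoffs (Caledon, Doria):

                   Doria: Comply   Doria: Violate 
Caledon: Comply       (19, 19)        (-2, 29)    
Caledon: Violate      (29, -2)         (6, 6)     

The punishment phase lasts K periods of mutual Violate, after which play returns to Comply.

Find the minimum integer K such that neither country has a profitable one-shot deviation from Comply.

2

Need Σ_{k=1}^{K} δ^k ≥ (29−19)/(19−6) = 0.7692 at δ = 3/5.
At K = 1 the sum is 0.6000 < 0.7692; at K = 2 it is 0.9600 ≥ 0.7692.
So the minimum punishment length is K = 2.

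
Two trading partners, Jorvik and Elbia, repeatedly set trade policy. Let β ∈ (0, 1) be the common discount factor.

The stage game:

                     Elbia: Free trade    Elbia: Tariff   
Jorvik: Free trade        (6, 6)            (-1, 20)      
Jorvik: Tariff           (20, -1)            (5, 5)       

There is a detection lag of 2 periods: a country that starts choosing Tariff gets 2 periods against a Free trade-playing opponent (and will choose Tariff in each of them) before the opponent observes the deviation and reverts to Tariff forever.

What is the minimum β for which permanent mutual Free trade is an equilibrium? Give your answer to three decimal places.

A deviator earns 20 for 2 periods, then 5 forever; cooperating earns 6 forever. Multiplying the IC by (1−β):
6 ≥ 20(1−β^2) + 5β^2, so 15·β^2 ≥ 14 and β^2 ≥ 14/15.
β ≥ (14/15)^(1/2) ≈ 0.966.

0.966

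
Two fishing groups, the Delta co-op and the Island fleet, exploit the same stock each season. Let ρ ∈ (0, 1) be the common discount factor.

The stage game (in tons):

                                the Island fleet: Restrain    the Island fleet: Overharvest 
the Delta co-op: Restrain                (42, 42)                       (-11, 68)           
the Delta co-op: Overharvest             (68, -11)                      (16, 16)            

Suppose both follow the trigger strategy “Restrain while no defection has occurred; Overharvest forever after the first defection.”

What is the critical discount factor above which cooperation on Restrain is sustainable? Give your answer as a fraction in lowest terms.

Cooperation forever yields 42 each period: 42/(1−ρ).
Deviating yields 68 once, then 16 forever: 68 + 16ρ/(1−ρ).
No profitable deviation requires 42/(1−ρ) ≥ 68 + 16ρ/(1−ρ).
Multiplying by (1−ρ): 42 ≥ 68(1−ρ) + 16ρ = 68 − 52ρ.
So 52ρ ≥ 26, i.e. ρ ≥ 26/52 = 1/2.

1/2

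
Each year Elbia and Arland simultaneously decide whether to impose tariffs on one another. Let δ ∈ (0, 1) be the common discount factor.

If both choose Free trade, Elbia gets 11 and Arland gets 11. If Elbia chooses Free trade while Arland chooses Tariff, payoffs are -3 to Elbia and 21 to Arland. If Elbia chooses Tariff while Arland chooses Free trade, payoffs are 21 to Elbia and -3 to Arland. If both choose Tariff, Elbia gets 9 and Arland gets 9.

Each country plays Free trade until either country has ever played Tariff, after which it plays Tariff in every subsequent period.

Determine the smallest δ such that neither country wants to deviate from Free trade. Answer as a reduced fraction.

5/6

11/(1−δ) ≥ 21 + 9δ/(1−δ)
11 ≥ 21 − 12δ
δ ≥ 10/12 = 5/6.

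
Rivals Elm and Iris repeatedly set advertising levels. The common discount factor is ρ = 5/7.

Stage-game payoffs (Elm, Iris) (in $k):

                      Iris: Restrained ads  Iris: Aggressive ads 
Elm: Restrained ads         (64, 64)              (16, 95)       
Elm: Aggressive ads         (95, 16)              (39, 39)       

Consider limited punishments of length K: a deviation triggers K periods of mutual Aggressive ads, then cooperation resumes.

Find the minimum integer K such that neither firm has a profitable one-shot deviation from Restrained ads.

Need Σ_{k=1}^{K} ρ^k ≥ (95−64)/(64−39) = 1.2400 at ρ = 5/7.
At K = 2 the sum is 1.2245 < 1.2400; at K = 3 it is 1.5889 ≥ 1.2400.
So the minimum punishment length is K = 3.

3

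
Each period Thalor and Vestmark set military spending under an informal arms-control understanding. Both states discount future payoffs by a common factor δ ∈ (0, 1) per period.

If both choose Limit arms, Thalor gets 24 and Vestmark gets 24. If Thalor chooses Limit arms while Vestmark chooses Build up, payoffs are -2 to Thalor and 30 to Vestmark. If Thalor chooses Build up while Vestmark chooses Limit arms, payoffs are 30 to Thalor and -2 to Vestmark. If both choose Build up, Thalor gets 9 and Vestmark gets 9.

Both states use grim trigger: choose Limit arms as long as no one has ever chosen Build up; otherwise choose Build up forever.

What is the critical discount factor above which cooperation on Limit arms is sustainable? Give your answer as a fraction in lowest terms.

Under grim trigger the critical discount factor is (T−C)/(T−P) with T = 30, C = 24, P = 9.
δ* = (30−24)/(30−9) = 6/21 = 2/7.

2/7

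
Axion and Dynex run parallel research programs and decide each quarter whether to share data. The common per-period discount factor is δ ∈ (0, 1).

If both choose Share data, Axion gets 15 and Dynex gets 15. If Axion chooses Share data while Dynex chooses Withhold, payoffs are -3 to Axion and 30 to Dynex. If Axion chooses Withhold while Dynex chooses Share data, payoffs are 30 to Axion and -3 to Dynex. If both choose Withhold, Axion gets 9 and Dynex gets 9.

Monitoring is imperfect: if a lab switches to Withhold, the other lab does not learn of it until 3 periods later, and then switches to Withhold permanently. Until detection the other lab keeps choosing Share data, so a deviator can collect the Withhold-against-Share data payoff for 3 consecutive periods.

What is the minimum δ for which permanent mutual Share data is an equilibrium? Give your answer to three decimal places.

0.894

A deviator earns 30 for 3 periods, then 9 forever; cooperating earns 15 forever. Multiplying the IC by (1−δ):
15 ≥ 30(1−δ^3) + 9δ^3, so 21·δ^3 ≥ 15 and δ^3 ≥ 5/7.
δ ≥ (5/7)^(1/3) ≈ 0.894.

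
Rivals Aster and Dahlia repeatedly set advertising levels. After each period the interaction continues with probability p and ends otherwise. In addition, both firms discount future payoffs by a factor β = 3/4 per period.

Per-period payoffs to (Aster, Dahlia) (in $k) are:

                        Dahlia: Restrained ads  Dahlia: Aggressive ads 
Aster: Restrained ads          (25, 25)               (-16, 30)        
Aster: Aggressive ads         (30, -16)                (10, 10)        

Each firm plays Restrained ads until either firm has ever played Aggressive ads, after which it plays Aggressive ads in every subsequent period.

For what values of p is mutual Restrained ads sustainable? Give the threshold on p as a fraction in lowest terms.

Expected continuation weight on next period's payoff is β·p = 3/4·p, which plays the role of the discount factor.
Cooperation requires 3/4·p ≥ (30−25)/(30−10) = 1/4, hence p ≥ 1/3.

1/3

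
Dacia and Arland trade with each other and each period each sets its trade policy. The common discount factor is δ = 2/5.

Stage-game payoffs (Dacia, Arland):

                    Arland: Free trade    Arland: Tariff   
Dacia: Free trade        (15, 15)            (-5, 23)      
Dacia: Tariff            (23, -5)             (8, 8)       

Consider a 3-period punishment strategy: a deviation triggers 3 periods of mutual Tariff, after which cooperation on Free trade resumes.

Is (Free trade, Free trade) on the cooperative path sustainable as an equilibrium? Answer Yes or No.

Comparing payoff streams over the 4 periods until play realigns: cooperate → 15(1+δ+…+δ^3); deviate → 23 + 8(δ+…+δ^3).
Cooperation is sustained iff (15−8)(δ+…+δ^3) ≥ 23−15.
δ+…+δ^3 = 2/5·(1−(2/5)^3)/(1−2/5) = 0.6240, and (23−15)/(15−8) = 1.1429.
0.6240 < 1.1429, so cooperation is not sustainable.

No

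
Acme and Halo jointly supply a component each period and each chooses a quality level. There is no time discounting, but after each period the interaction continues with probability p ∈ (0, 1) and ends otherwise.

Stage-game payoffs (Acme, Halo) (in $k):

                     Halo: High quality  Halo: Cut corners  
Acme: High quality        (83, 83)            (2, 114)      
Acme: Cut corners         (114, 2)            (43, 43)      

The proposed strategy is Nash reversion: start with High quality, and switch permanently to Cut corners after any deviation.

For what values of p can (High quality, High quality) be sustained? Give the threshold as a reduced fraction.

With no time discounting, the continuation probability p plays the role of the discount factor.
Grim-trigger IC: 83/(1−p) ≥ 114 + 43p/(1−p) ⇒ p ≥ (114−83)/(114−43) = 31/71.

31/71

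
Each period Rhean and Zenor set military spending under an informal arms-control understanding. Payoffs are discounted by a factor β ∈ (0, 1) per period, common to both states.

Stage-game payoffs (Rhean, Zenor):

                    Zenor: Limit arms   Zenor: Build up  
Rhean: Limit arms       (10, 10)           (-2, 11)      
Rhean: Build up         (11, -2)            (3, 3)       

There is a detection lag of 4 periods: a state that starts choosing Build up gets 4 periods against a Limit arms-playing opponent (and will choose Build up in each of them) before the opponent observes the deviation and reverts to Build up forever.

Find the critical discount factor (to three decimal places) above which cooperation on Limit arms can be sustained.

0.595

A deviator earns 11 for 4 periods, then 3 forever; cooperating earns 10 forever. Multiplying the IC by (1−β):
10 ≥ 11(1−β^4) + 3β^4, so 8·β^4 ≥ 1 and β^4 ≥ 1/8.
β ≥ (1/8)^(1/4) ≈ 0.595.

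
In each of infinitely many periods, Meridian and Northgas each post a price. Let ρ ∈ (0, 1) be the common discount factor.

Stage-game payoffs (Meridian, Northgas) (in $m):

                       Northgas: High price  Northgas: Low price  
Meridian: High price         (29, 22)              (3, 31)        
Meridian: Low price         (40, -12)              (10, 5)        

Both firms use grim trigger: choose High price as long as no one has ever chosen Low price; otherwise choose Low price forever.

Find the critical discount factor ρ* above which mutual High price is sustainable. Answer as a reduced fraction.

Meridian's threshold: (40−29)/(40−10) = 11/30.
Northgas's threshold: (31−22)/(31−5) = 9/26.
11/30 > 9/26, so Meridian binds and ρ* = 11/30.

11/30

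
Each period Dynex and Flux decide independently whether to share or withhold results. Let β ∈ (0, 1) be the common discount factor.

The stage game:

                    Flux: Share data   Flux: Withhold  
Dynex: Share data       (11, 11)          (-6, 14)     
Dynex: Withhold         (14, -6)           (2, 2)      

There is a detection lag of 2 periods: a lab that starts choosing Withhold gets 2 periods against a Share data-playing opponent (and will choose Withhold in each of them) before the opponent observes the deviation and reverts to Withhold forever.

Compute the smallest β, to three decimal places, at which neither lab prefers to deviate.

The best deviation is to choose Withhold for all 2 undetected periods, earning 14 each, then 2 forever once detected.
Deviation value: 14(1−β^2)/(1−β) + 2β^2/(1−β); cooperation value: 11/(1−β).
IC: 11 ≥ 14(1−β^2) + 2β^2 = 14 − 12β^2.
So β^2 ≥ 3/12 = 1/4, giving β ≥ (1/4)^(1/2) ≈ 0.500.

0.500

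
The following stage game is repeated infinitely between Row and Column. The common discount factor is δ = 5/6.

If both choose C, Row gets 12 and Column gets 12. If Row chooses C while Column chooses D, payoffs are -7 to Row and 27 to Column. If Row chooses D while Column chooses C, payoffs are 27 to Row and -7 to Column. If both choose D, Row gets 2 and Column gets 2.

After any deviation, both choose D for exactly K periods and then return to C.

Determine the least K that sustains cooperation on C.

Need Σ_{k=1}^{K} δ^k ≥ (27−12)/(12−2) = 1.5000 at δ = 5/6.
At K = 1 the sum is 0.8333 < 1.5000; at K = 2 it is 1.5278 ≥ 1.5000.
So the minimum punishment length is K = 2.

2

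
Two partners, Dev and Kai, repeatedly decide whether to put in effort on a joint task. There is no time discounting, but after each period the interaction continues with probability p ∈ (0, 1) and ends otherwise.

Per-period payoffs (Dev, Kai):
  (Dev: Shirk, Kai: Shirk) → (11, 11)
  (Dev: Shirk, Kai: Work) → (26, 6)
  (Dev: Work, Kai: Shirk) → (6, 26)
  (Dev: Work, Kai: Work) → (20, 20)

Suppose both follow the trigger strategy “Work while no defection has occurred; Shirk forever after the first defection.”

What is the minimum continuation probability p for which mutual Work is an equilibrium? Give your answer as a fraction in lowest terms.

Expected cooperation value is 20 + p·20 + p²·20 + … = 20/(1−p); deviation gives 26 + p·11/(1−p).
20 ≥ 26(1−p) + 11p ⇒ 15p ≥ 6 ⇒ p ≥ 6/15 = 2/5.

2/5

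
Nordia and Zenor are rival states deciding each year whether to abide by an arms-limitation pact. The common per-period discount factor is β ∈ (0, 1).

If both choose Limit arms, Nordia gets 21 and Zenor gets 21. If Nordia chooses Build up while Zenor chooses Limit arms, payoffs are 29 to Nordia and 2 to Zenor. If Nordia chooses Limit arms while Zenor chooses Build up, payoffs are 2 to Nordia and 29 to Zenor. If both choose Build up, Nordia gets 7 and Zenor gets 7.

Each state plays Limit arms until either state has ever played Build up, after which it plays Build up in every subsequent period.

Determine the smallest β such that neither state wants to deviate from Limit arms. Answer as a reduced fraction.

4/11

Cooperation forever yields 21 each period: 21/(1−β).
Deviating yields 29 once, then 7 forever: 29 + 7β/(1−β).
No profitable deviation requires 21/(1−β) ≥ 29 + 7β/(1−β).
Multiplying by (1−β): 21 ≥ 29(1−β) + 7β = 29 − 22β.
So 22β ≥ 8, i.e. β ≥ 8/22 = 4/11.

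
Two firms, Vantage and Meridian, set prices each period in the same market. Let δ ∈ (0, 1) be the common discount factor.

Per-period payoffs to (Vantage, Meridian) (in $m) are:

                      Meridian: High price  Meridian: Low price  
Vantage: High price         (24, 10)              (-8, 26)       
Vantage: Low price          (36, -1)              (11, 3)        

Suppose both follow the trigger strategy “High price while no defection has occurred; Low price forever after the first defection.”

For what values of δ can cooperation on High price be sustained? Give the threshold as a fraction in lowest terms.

Vantage: cooperation gives 24 each period; deviation gives 36 once then 11 forever.
  24/(1−δ) ≥ 36 + 11δ/(1−δ) ⇒ δ ≥ 12/25.
Meridian: cooperation gives 10 each period; deviation gives 26 once then 3 forever.
  δ ≥ 16/23.
Both must hold, so the binding constraint is Meridian's: δ ≥ 16/23.

16/23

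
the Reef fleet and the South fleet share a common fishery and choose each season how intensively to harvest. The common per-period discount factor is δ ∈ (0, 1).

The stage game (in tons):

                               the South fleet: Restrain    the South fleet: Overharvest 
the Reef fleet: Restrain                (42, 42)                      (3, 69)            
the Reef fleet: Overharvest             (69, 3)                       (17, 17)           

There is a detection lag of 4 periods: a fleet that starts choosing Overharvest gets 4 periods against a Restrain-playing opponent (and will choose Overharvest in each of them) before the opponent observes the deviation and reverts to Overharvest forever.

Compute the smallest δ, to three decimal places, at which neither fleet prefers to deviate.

The best deviation is to choose Overharvest for all 4 undetected periods, earning 69 each, then 17 forever once detected.
Deviation value: 69(1−δ^4)/(1−δ) + 17δ^4/(1−δ); cooperation value: 42/(1−δ).
IC: 42 ≥ 69(1−δ^4) + 17δ^4 = 69 − 52δ^4.
So δ^4 ≥ 27/52, giving δ ≥ (27/52)^(1/4) ≈ 0.849.

0.849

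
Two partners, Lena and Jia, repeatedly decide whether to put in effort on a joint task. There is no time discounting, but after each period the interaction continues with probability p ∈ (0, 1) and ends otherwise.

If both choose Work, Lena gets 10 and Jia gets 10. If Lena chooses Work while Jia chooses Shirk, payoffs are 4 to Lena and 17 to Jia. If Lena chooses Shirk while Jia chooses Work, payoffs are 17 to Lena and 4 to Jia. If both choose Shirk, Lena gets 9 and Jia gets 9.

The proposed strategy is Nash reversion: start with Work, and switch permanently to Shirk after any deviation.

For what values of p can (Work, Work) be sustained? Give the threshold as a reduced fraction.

7/8

With no time discounting, the continuation probability p plays the role of the discount factor.
Grim-trigger IC: 10/(1−p) ≥ 17 + 9p/(1−p) ⇒ p ≥ (17−10)/(17−9) = 7/8.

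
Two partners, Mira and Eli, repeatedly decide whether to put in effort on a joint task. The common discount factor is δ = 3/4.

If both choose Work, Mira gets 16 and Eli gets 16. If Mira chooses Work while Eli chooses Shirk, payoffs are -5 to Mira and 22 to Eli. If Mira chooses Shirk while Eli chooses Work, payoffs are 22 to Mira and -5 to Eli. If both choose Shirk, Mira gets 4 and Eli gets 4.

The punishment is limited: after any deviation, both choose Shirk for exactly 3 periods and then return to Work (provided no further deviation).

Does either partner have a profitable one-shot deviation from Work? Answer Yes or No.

No

A one-shot deviation gives 22 now, then 4 for 3 periods, then back to 16.
Gain from deviating: (22−16) today; loss: (16−4) in each of the next 3 periods.
No-deviation condition: (16−4)(δ+…+δ^3) ≥ 22−16, i.e. δ+…+δ^3 ≥ 1/2.
At δ = 3/4: δ+…+δ^3 = 1.7344 ≥ 0.5000.
So cooperation is sustainable.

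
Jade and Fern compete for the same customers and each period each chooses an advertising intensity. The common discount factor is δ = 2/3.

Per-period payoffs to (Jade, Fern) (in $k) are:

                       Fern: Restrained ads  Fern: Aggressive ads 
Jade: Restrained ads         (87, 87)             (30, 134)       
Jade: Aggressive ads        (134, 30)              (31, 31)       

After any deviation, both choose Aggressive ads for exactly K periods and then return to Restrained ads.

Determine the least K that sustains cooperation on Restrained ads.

2

IC: δ(1−δ^K)/(1−δ) ≥ (134−87)/(87−31) = 47/56.
With δ = 2/3: need 1 − δ^K ≥ 47/56·(1−2/3)/(2/3), i.e. δ^K ≤ 0.5804.
Since (2/3)^1 = 0.6667 and (2/3)^2 = 0.4444, the smallest such K is 2.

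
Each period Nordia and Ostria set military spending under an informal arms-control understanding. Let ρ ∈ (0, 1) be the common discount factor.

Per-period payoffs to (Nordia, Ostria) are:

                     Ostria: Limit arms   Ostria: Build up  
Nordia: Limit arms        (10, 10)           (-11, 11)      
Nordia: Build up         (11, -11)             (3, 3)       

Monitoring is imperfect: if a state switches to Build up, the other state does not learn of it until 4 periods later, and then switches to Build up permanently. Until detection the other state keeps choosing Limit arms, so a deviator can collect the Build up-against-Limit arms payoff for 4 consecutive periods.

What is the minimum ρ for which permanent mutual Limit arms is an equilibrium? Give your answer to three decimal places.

Deviating for the 4 undetected periods gains 11−10 = 1 per period over cooperation, then loses 10−3 = 7 per period forever once punishment starts.
Gain: 1(1 + ρ + … + ρ^3); loss: 7·ρ^4/(1−ρ).
No profitable deviation ⇔ 1(1−ρ^4) ≤ 7·ρ^4, i.e. ρ^4 ≥ 1/(1+7) = 1/8.
Hence ρ ≥ (1/8)^(1/4) ≈ 0.595.

0.595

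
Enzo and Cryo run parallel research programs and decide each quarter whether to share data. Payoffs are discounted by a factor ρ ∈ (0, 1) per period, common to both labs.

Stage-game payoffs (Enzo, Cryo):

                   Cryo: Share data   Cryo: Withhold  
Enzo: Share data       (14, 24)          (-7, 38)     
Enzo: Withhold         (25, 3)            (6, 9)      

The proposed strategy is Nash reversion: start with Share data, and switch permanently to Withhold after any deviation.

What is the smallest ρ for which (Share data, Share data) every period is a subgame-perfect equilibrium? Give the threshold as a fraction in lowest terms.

11/19

For Enzo: deviation gain 25−14 = 11, per-period punishment loss 14−6 = 8. IC gives ρ ≥ 11/19.
For Cryo: gain 14, loss 15 per period, so ρ ≥ 14/29.
The tighter constraint is Enzo's, so cooperation needs ρ ≥ 11/19.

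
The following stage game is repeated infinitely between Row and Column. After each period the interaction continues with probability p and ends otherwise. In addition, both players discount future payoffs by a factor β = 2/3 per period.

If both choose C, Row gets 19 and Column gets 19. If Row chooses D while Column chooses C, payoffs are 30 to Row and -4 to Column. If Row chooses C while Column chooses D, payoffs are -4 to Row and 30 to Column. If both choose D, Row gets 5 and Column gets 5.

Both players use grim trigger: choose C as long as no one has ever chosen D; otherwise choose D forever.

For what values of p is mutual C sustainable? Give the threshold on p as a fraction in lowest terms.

Expected continuation weight on next period's payoff is β·p = 2/3·p, which plays the role of the discount factor.
Cooperation requires 2/3·p ≥ (30−19)/(30−5) = 11/25, hence p ≥ 33/50.

33/50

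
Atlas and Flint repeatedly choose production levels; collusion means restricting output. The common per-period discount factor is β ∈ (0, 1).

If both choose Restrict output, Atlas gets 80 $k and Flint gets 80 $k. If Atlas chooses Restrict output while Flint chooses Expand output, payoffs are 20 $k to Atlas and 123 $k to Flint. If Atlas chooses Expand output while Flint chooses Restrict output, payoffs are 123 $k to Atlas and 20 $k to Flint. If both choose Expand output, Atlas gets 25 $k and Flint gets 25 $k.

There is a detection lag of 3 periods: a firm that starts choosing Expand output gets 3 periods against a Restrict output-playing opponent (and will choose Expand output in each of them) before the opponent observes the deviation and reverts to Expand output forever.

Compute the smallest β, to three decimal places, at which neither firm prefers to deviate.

0.760

A deviator earns 123 for 3 periods, then 25 forever; cooperating earns 80 forever. Multiplying the IC by (1−β):
80 ≥ 123(1−β^3) + 25β^3, so 98·β^3 ≥ 43 and β^3 ≥ 43/98.
β ≥ (43/98)^(1/3) ≈ 0.760.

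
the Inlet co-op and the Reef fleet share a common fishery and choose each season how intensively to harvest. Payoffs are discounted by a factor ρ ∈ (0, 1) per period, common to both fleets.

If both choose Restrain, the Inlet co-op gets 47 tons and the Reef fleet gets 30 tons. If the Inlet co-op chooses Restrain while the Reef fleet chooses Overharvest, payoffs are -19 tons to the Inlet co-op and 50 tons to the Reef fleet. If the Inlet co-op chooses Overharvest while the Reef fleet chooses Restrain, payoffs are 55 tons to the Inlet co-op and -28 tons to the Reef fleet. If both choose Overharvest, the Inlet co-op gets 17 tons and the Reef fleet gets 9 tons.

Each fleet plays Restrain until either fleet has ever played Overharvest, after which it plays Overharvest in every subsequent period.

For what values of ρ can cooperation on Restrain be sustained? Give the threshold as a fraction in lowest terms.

20/41

For the Inlet co-op: deviation gain 55−47 = 8, per-period punishment loss 47−17 = 30. IC gives ρ ≥ 8/38 = 4/19.
For the Reef fleet: gain 20, loss 21 per period, so ρ ≥ 20/41.
The tighter constraint is the Reef fleet's, so cooperation needs ρ ≥ 20/41.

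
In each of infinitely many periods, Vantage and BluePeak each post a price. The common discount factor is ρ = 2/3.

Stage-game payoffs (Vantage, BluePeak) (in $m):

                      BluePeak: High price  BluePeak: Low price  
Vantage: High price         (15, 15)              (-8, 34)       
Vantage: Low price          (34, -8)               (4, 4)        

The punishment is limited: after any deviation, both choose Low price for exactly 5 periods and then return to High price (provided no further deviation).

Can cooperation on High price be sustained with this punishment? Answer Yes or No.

Yes

A one-shot deviation gives 34 now, then 4 for 5 periods, then back to 15.
Gain from deviating: (34−15) today; loss: (15−4) in each of the next 5 periods.
No-deviation condition: (15−4)(ρ+…+ρ^5) ≥ 34−15, i.e. ρ+…+ρ^5 ≥ 19/11.
At ρ = 2/3: ρ+…+ρ^5 = 1.7366 ≥ 1.7273.
So cooperation is sustainable.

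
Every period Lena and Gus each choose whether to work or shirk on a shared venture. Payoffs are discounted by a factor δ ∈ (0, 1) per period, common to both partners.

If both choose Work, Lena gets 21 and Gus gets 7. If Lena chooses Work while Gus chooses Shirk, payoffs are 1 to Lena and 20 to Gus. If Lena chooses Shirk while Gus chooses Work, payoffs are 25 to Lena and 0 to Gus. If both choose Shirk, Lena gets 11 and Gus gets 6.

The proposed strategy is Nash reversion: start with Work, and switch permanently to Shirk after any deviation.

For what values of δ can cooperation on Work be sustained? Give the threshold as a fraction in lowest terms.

For Lena: deviation gain 25−21 = 4, per-period punishment loss 21−11 = 10. IC gives δ ≥ 4/14 = 2/7.
For Gus: gain 13, loss 1 per period, so δ ≥ 13/14.
The tighter constraint is Gus's, so cooperation needs δ ≥ 13/14.

13/14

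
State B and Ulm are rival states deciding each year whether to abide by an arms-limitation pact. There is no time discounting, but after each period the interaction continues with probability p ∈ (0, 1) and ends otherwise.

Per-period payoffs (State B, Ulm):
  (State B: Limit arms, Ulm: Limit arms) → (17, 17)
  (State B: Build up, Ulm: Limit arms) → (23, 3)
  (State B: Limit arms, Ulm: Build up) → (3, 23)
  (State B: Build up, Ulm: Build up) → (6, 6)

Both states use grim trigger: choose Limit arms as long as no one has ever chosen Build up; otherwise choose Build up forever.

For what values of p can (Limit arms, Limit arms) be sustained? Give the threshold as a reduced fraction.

6/17

With no time discounting, the continuation probability p plays the role of the discount factor.
Grim-trigger IC: 17/(1−p) ≥ 23 + 6p/(1−p) ⇒ p ≥ (23−17)/(23−6) = 6/17.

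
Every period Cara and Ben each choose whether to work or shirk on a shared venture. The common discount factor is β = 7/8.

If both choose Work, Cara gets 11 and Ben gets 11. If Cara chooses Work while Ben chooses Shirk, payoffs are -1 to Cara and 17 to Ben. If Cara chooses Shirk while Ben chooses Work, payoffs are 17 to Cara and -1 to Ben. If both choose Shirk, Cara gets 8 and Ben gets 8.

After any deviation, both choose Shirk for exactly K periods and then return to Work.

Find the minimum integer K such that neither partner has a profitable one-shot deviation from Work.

3

No profitable deviation requires (11−8)(β+…+β^K) ≥ 17−11, i.e. β+…+β^K ≥ 2 ≈ 2.0000.
With β = 7/8, the partial sums are K=1: 0.8750, K=2: 1.6406, K=3: 2.3105.
K = 3 is the first length at which the sum reaches 2.0000.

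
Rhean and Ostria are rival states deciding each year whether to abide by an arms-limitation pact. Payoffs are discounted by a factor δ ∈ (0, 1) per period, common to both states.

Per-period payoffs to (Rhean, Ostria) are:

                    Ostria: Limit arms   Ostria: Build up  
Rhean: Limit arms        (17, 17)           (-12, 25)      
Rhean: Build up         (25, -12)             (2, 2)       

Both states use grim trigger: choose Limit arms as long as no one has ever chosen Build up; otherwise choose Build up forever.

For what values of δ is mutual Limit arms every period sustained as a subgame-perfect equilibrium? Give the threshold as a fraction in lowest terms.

Under grim trigger the critical discount factor is (T−C)/(T−P) with T = 25, C = 17, P = 2.
δ* = (25−17)/(25−2) = 8/23.

8/23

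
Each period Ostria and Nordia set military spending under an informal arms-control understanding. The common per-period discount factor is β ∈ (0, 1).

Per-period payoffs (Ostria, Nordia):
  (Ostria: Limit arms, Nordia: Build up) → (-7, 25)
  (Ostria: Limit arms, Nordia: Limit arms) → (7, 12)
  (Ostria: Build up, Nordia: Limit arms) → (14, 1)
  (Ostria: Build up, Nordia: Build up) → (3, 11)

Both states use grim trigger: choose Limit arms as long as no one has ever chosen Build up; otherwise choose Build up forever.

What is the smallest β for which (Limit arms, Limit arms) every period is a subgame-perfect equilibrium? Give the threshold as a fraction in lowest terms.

Ostria's threshold: (14−7)/(14−3) = 7/11.
Nordia's threshold: (25−12)/(25−11) = 13/14.
7/11 < 13/14, so Nordia binds and β* = 13/14.

13/14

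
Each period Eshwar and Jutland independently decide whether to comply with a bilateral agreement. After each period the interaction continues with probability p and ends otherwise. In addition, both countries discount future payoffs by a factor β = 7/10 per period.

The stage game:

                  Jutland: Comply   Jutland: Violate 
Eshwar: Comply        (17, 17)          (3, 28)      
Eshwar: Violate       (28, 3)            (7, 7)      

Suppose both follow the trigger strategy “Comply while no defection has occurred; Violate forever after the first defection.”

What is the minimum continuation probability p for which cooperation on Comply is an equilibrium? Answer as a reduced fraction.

With continuation probability p and discount β, the effective per-period discount factor is βp.
Grim-trigger IC: βp ≥ (28−17)/(28−7) = 11/21.
So p ≥ (11/21)/(7/10) = 110/147.

110/147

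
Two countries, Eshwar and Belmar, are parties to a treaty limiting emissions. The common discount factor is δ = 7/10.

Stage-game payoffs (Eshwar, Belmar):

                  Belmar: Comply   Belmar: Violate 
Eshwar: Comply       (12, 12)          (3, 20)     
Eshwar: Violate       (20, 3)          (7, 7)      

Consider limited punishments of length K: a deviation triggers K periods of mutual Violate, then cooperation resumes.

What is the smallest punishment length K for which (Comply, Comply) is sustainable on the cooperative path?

IC: δ(1−δ^K)/(1−δ) ≥ (20−12)/(12−7) = 8/5.
With δ = 7/10: need 1 − δ^K ≥ 8/5·(1−7/10)/(7/10), i.e. δ^K ≤ 0.3143.
Since (7/10)^3 = 0.3430 and (7/10)^4 = 0.2401, the smallest such K is 4.

4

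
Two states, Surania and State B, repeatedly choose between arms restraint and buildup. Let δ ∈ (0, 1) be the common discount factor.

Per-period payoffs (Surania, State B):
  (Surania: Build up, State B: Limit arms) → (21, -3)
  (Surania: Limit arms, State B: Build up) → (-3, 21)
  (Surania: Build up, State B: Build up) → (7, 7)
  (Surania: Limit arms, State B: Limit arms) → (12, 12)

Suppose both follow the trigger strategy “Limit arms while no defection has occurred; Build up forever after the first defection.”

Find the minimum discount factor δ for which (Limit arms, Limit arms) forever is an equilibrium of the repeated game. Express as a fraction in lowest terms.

9/14

Under grim trigger the critical discount factor is (T−C)/(T−P) with T = 21, C = 12, P = 7.
δ* = (21−12)/(21−7) = 9/14.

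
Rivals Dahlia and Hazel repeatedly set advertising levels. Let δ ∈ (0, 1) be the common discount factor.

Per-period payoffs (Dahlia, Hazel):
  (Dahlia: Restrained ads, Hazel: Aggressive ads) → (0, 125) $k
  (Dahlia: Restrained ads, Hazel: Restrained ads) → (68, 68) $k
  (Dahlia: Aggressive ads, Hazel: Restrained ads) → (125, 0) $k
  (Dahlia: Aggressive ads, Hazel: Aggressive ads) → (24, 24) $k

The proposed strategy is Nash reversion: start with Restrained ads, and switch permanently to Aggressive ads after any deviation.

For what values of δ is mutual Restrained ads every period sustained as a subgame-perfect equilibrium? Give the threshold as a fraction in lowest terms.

57/101

One-period gain from deviating is 125 − 68 = 57. The loss is 68 − 24 = 44 in every subsequent period, with present value 44·δ/(1−δ).
Deviation is unprofitable when 44·δ/(1−δ) ≥ 57, i.e. δ/(1−δ) ≥ 57/44.
Equivalently δ ≥ 57/(57+44) = 57/101.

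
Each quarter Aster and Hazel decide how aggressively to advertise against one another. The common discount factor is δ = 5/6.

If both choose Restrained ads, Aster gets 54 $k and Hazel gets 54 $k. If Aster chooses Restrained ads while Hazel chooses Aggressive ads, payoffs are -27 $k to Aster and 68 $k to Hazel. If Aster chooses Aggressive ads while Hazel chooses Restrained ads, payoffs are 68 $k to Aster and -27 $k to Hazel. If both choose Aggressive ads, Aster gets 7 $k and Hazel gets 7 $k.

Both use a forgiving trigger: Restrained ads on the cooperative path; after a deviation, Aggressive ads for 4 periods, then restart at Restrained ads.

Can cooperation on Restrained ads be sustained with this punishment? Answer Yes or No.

IC: δ+…+δ^4 ≥ (68−54)/(54−7) = 14/47.
At δ = 5/6: partial sum = 2.5887 ≥ 0.2979. Cooperation sustainable.

Yes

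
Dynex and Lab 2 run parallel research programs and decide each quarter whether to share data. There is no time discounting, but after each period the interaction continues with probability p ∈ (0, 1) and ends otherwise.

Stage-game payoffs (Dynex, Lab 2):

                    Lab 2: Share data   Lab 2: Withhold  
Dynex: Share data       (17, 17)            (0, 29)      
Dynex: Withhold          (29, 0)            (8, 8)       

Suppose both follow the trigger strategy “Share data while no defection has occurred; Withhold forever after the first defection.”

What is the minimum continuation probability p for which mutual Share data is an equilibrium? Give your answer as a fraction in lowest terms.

4/7

Expected cooperation value is 17 + p·17 + p²·17 + … = 17/(1−p); deviation gives 29 + p·8/(1−p).
17 ≥ 29(1−p) + 8p ⇒ 21p ≥ 12 ⇒ p ≥ 12/21 = 4/7.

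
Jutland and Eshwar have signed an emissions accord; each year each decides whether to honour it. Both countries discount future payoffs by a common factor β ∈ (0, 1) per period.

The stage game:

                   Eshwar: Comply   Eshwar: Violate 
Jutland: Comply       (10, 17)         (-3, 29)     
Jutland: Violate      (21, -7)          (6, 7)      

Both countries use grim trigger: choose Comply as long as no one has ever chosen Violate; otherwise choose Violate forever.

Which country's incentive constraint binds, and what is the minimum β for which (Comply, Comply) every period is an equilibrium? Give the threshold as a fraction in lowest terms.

Jutland: cooperation gives 10 each period; deviation gives 21 once then 6 forever.
  10/(1−β) ≥ 21 + 6β/(1−β) ⇒ β ≥ 11/15.
Eshwar: cooperation gives 17 each period; deviation gives 29 once then 7 forever.
  β ≥ 12/22 = 6/11.
Both must hold, so the binding constraint is Jutland's: β ≥ 11/15.

Jutland; β ≥ 11/15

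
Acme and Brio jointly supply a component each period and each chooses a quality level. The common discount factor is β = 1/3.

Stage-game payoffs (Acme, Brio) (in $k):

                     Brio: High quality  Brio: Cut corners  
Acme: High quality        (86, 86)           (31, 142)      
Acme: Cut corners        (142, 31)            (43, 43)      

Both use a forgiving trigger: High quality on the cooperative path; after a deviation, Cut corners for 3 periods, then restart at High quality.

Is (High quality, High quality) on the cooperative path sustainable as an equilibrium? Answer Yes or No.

Comparing payoff streams over the 4 periods until play realigns: cooperate → 86(1+β+…+β^3); deviate → 142 + 43(β+…+β^3).
Cooperation is sustained iff (86−43)(β+…+β^3) ≥ 142−86.
β+…+β^3 = 1/3·(1−(1/3)^3)/(1−1/3) = 0.4815, and (142−86)/(86−43) = 1.3023.
0.4815 < 1.3023, so cooperation is not sustainable.

No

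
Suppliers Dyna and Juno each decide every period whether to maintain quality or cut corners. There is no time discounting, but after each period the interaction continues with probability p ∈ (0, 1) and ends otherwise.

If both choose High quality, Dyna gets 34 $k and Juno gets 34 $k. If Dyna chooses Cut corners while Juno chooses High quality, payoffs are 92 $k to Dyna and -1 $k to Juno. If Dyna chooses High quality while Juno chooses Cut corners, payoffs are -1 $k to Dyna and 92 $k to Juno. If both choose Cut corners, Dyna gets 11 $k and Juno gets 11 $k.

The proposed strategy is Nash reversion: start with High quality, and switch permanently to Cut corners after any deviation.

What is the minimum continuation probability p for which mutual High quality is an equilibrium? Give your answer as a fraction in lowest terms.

Expected cooperation value is 34 + p·34 + p²·34 + … = 34/(1−p); deviation gives 92 + p·11/(1−p).
34 ≥ 92(1−p) + 11p ⇒ 81p ≥ 58 ⇒ p ≥ 58/81.

58/81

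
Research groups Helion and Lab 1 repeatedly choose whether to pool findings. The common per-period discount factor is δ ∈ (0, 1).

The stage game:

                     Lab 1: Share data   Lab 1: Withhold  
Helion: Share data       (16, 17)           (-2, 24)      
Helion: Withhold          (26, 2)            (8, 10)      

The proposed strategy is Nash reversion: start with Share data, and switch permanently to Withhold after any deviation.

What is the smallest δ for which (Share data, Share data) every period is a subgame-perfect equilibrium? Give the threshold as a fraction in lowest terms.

5/9

Helion: cooperation gives 16 each period; deviation gives 26 once then 8 forever.
  16/(1−δ) ≥ 26 + 8δ/(1−δ) ⇒ δ ≥ 10/18 = 5/9.
Lab 1: cooperation gives 17 each period; deviation gives 24 once then 10 forever.
  δ ≥ 7/14 = 1/2.
Both must hold, so the binding constraint is Helion's: δ ≥ 5/9.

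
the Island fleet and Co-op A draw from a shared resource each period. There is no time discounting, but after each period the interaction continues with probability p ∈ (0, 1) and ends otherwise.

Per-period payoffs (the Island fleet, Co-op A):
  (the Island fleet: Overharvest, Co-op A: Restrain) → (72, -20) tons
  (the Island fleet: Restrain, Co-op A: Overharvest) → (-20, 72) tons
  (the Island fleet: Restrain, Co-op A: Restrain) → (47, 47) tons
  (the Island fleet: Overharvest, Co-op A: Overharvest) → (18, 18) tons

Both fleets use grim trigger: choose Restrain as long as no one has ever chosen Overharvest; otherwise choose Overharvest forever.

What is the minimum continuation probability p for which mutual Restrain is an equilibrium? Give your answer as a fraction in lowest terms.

25/54

With no time discounting, the continuation probability p plays the role of the discount factor.
Grim-trigger IC: 47/(1−p) ≥ 72 + 18p/(1−p) ⇒ p ≥ (72−47)/(72−18) = 25/54.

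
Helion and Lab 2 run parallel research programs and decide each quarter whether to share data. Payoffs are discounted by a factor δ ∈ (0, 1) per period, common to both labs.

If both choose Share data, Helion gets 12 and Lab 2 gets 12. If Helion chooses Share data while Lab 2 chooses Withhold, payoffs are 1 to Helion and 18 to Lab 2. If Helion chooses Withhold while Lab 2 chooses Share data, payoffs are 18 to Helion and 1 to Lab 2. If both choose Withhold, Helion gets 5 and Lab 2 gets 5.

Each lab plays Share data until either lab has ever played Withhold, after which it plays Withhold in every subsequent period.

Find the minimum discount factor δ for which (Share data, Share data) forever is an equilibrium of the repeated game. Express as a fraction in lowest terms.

12/(1−δ) ≥ 18 + 5δ/(1−δ)
12 ≥ 18 − 13δ
δ ≥ 6/13.

6/13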